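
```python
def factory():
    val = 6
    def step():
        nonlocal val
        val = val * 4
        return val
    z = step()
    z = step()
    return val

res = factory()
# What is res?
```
96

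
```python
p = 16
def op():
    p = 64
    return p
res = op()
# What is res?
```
64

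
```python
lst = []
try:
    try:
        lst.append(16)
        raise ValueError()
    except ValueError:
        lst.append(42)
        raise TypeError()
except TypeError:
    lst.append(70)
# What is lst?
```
[16, 42, 70]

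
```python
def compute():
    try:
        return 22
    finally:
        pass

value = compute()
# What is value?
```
22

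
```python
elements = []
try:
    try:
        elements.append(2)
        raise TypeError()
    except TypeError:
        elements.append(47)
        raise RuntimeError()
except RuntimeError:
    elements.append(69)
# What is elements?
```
[2, 47, 69]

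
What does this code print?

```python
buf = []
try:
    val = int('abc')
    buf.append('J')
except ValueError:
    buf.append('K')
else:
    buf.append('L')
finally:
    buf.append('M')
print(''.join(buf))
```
KM

Exception: except runs, else skipped, finally runs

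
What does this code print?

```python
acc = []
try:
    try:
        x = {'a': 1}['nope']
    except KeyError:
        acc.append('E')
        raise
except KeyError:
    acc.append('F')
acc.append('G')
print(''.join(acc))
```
EFG

raise without argument re-raises current exception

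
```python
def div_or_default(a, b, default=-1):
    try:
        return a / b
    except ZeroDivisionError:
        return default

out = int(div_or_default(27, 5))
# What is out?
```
5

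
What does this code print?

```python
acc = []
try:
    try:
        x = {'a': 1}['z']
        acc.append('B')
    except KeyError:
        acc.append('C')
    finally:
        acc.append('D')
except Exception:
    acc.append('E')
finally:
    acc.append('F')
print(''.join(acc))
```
CDF

Both finally blocks run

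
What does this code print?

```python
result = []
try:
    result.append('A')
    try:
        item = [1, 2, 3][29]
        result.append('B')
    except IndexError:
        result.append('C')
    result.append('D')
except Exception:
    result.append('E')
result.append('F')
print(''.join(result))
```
ACDF

Inner exception caught by inner handler, outer continues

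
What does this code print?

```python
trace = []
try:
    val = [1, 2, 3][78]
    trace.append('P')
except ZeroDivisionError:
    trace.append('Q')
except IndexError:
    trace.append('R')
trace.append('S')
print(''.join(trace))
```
RS

IndexError is caught by its specific handler, not ZeroDivisionError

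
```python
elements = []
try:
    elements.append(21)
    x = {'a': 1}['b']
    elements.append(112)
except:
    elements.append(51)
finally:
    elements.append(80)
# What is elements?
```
[21, 51, 80]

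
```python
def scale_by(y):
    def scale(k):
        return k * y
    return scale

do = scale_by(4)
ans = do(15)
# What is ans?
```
60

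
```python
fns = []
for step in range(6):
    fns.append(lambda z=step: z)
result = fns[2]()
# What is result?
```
2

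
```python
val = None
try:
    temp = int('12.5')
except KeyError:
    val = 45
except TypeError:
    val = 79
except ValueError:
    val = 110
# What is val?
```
110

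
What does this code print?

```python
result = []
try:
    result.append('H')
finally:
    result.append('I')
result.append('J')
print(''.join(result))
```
HIJ

try/finally without except, no exception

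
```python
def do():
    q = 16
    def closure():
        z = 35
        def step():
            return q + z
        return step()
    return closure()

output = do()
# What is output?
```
51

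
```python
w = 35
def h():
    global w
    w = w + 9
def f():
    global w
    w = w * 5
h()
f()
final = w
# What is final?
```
220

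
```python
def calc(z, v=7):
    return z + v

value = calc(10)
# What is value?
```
17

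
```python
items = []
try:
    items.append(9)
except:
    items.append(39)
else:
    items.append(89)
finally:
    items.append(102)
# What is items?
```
[9, 89, 102]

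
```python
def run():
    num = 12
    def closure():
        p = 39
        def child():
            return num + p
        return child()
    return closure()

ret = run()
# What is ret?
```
51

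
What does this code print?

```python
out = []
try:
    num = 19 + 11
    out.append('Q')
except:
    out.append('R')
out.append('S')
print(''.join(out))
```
QS

No exception, try block completes normally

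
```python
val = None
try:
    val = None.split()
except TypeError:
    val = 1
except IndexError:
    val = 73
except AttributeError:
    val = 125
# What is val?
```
125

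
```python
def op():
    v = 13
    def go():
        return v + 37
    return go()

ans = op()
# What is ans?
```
50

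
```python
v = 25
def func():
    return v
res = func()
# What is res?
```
25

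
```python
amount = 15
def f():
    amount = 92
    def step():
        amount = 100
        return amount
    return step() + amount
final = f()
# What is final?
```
192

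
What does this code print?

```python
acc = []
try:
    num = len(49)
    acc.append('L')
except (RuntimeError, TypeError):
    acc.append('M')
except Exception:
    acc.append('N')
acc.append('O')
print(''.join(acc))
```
MO

TypeError matches tuple containing it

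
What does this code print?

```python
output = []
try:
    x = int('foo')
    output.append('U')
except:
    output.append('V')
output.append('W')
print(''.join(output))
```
VW

Exception raised in try, caught by bare except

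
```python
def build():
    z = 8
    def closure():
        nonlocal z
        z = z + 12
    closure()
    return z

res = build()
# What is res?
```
20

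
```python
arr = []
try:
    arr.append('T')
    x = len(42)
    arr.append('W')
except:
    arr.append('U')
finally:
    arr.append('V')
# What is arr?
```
['T', 'U', 'V']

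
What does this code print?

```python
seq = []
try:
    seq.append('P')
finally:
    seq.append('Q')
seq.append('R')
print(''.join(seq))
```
PQR

try/finally without except, no exception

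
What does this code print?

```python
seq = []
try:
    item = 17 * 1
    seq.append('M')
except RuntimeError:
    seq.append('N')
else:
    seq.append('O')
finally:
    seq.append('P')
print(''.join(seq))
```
MOP

else runs before finally when no exception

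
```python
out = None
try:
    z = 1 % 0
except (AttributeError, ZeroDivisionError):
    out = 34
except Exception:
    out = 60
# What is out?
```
34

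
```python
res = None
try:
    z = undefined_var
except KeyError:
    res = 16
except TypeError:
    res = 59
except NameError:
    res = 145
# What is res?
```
145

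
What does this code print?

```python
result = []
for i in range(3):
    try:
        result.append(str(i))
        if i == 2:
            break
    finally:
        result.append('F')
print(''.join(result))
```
0F1F2F

finally runs even when breaking out of loop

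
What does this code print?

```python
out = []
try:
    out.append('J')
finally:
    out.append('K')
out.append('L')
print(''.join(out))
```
JKL

try/finally without except, no exception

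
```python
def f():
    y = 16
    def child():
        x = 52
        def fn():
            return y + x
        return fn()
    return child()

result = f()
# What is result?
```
68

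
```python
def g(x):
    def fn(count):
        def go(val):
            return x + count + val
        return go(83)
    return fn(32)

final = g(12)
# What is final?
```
127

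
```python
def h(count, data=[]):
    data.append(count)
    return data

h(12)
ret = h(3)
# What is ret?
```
[12, 3]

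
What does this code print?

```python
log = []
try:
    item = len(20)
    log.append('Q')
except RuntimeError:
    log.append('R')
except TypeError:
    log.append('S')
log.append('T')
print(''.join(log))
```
ST

TypeError is caught by its specific handler, not RuntimeError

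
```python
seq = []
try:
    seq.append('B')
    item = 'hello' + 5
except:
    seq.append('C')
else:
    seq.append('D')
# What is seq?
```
['B', 'C']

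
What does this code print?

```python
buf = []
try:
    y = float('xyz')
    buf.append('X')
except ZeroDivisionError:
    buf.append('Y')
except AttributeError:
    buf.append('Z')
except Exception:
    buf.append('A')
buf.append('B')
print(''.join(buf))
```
AB

ValueError not specifically caught, falls to Exception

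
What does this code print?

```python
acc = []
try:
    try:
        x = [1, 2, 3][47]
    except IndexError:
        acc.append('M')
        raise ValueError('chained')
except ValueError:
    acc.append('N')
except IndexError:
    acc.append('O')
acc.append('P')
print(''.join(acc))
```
MNP

ValueError raised and caught, original IndexError not re-raised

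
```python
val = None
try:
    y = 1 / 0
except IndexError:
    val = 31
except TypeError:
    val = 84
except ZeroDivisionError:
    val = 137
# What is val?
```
137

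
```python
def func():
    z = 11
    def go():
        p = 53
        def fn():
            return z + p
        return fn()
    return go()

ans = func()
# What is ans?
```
64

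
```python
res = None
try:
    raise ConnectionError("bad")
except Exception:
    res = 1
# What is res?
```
1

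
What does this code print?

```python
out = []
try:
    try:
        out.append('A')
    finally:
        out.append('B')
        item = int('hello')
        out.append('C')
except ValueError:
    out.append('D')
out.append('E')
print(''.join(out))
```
ABDE

Exception in inner finally caught by outer except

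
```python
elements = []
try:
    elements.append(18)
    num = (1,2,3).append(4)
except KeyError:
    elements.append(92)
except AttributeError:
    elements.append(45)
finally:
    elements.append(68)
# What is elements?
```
[18, 45, 68]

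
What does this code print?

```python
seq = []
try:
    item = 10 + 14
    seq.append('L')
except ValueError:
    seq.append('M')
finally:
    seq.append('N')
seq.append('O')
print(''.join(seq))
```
LNO

finally runs after normal execution too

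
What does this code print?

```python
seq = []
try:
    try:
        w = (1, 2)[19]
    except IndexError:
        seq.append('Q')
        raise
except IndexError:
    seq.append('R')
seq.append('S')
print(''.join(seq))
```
QRS

raise without argument re-raises current exception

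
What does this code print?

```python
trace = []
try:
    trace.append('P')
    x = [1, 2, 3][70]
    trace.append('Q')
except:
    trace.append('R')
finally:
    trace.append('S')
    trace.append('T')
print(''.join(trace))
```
PRST

Code before exception runs, then except, then all of finally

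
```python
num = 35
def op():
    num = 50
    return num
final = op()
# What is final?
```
50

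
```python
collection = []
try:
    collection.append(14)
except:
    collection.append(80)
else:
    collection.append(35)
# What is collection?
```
[14, 35]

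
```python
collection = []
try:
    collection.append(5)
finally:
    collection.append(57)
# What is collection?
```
[5, 57]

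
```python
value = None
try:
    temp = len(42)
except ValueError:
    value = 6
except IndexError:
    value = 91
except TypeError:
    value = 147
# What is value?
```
147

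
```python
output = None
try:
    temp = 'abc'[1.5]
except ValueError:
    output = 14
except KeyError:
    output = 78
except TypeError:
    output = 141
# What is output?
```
141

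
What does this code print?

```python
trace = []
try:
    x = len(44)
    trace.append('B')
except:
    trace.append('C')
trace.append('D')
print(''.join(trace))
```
CD

Exception raised in try, caught by bare except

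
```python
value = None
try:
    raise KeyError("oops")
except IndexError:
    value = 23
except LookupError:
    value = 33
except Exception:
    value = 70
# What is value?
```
33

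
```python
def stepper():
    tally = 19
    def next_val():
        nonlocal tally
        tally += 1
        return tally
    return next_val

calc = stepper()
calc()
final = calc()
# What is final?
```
21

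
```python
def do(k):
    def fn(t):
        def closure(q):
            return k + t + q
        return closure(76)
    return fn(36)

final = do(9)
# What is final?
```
121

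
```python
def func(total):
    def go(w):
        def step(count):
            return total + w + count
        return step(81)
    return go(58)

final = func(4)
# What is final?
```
143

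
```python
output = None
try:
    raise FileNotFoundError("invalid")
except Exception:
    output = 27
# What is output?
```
27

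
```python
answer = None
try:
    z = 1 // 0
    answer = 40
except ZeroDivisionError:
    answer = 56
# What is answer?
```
56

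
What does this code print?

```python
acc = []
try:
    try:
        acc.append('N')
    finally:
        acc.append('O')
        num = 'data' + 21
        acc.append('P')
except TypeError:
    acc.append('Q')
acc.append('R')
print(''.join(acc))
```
NOQR

Exception in inner finally caught by outer except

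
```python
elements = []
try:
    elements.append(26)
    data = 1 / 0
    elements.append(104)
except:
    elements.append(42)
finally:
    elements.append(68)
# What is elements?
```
[26, 42, 68]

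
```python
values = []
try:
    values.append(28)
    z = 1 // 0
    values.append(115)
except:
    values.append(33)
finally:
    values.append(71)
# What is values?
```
[28, 33, 71]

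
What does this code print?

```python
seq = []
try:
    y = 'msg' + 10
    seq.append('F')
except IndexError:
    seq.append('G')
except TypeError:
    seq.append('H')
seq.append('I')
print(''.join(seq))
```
HI

TypeError is caught by its specific handler, not IndexError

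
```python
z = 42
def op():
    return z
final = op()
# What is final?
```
42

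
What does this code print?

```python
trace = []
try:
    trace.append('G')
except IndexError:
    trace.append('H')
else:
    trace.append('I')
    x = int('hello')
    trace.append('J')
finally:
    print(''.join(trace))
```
GI

Try succeeds, else appends 'I', ValueError in else is uncaught, finally prints before exception propagates ('J' never appended)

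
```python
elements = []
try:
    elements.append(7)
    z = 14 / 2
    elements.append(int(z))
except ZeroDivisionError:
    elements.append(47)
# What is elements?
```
[7, 7]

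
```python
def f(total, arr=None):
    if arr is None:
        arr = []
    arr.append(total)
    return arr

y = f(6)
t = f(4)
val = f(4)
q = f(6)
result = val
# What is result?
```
[4]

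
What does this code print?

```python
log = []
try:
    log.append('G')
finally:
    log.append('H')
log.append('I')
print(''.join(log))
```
GHI

try/finally without except, no exception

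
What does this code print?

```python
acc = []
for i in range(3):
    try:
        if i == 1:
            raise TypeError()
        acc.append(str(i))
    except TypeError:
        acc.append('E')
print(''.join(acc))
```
0E2

Exception on i=1 caught, loop continues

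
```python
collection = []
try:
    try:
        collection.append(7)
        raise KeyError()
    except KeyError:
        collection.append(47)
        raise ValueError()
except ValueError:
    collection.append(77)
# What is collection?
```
[7, 47, 77]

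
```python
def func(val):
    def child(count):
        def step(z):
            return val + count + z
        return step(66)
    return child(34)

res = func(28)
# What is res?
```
128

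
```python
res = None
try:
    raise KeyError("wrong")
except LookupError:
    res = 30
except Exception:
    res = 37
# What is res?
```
30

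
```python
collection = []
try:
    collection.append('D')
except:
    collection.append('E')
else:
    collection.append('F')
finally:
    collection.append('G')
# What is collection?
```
['D', 'F', 'G']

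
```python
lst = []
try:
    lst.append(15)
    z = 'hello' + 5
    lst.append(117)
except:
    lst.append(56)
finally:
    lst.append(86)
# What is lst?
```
[15, 56, 86]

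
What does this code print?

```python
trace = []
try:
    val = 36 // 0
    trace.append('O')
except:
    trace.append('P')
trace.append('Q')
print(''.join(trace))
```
PQ

Exception raised in try, caught by bare except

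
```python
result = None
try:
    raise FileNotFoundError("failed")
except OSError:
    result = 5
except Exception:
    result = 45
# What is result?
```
5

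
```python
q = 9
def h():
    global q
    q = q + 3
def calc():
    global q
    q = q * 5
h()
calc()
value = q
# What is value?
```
60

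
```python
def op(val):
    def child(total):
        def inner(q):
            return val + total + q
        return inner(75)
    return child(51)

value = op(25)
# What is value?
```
151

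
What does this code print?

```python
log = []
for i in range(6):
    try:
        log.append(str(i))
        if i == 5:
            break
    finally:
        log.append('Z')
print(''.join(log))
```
0Z1Z2Z3Z4Z5Z

finally runs even when breaking out of loop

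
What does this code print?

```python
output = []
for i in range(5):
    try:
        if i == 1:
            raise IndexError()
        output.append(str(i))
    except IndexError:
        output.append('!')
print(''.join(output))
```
0!234

Exception on i=1 caught, loop continues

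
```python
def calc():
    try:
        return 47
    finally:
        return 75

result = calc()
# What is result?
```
75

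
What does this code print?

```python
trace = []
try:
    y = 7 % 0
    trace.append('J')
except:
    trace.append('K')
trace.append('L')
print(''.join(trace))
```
KL

Exception raised in try, caught by bare except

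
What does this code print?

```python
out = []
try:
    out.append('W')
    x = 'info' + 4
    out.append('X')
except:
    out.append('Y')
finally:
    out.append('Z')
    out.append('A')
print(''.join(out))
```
WYZA

Code before exception runs, then except, then all of finally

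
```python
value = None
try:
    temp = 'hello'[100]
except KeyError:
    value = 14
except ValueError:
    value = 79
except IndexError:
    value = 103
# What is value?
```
103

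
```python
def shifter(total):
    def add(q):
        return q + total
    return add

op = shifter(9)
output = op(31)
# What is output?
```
40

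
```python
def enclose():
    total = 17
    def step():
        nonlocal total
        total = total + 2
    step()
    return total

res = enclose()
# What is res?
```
19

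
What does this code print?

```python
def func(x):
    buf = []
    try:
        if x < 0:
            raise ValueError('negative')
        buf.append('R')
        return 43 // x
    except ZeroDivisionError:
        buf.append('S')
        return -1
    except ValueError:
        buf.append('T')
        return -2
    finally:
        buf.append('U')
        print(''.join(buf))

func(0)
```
RSU

x=0 causes ZeroDivisionError, caught, finally prints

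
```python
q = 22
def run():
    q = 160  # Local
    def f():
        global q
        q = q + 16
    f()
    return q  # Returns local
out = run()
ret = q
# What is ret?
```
38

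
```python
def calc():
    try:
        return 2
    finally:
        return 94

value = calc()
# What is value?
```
94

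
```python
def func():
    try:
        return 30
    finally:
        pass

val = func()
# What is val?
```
30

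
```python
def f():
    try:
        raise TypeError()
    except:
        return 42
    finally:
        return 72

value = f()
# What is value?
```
72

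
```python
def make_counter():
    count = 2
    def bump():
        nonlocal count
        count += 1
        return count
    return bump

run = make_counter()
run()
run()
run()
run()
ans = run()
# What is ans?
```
7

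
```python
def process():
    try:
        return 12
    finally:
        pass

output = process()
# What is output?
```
12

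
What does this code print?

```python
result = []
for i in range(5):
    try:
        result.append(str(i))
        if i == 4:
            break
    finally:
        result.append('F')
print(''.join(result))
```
0F1F2F3F4F

finally runs even when breaking out of loop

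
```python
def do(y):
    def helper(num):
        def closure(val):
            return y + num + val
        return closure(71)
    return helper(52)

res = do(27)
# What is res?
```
150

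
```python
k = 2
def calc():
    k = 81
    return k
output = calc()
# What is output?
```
81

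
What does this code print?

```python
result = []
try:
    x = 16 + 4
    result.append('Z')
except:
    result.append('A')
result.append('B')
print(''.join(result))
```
ZB

No exception, try block completes normally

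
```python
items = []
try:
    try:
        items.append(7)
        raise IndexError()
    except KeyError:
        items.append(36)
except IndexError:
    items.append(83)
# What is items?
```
[7, 83]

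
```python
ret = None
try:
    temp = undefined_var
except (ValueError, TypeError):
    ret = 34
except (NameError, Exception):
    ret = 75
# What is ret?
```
75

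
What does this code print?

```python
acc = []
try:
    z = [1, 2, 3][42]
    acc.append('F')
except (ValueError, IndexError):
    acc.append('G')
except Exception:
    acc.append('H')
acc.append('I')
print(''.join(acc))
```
GI

IndexError matches tuple containing it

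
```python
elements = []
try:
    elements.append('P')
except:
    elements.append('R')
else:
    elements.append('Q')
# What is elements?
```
['P', 'Q']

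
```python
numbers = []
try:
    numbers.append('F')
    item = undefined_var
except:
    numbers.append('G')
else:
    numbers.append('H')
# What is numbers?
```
['F', 'G']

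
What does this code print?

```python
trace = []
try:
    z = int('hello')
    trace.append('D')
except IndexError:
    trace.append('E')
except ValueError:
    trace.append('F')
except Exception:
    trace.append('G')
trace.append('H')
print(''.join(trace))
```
FH

ValueError matches before generic Exception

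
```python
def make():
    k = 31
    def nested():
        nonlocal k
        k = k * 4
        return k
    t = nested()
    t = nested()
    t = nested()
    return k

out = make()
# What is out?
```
1984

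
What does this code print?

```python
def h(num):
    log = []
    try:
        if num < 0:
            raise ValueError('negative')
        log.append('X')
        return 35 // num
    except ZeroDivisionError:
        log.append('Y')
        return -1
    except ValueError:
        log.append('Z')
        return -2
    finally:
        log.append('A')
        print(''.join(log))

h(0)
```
XYA

num=0 causes ZeroDivisionError, caught, finally prints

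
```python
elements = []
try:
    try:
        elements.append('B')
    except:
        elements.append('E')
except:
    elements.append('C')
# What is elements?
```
['B']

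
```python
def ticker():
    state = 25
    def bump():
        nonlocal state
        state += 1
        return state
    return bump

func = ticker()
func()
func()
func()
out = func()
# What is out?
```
29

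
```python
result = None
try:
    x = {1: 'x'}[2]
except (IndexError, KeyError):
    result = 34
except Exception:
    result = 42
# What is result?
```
34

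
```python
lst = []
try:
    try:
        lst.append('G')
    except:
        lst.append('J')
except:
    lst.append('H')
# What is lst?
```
['G']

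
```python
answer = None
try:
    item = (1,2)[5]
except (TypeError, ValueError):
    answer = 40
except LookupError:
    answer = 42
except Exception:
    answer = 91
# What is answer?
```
42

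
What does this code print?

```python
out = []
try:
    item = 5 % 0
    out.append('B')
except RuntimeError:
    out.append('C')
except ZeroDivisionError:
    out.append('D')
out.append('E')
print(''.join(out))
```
DE

ZeroDivisionError is caught by its specific handler, not RuntimeError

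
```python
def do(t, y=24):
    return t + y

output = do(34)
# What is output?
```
58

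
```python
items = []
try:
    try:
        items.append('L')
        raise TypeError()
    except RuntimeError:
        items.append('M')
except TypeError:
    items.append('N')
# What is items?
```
['L', 'N']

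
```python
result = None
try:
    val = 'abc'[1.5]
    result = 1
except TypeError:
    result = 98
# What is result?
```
98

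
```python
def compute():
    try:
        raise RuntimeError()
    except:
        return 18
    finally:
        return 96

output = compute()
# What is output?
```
96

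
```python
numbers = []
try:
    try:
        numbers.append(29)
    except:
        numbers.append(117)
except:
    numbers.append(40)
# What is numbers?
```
[29]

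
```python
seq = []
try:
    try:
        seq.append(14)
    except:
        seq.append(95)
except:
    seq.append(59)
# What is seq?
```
[14]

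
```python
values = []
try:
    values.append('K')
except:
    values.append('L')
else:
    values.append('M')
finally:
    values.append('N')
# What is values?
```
['K', 'M', 'N']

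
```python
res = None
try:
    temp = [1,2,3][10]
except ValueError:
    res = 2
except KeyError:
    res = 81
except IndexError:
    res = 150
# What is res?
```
150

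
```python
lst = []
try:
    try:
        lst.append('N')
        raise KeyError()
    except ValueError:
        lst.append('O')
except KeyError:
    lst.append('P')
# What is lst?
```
['N', 'P']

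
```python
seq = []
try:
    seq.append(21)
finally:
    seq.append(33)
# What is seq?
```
[21, 33]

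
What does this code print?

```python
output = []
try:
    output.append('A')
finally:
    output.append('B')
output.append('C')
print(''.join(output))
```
ABC

try/finally without except, no exception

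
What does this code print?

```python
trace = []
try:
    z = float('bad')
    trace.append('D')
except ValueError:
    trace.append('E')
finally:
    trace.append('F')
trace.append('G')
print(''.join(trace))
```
EFG

finally always runs, even after exception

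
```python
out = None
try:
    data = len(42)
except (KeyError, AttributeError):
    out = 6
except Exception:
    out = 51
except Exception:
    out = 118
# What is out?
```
51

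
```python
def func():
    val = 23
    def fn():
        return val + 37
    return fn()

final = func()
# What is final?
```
60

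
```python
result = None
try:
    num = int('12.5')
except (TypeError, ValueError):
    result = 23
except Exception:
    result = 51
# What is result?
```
23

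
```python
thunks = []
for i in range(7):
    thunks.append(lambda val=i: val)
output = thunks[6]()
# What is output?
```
6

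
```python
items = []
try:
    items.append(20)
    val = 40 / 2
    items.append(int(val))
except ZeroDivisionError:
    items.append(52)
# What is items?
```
[20, 20]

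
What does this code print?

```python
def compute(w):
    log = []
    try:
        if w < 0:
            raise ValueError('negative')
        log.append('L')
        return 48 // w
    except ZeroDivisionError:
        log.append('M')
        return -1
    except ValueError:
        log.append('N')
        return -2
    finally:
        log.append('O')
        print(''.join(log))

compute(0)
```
LMO

w=0 causes ZeroDivisionError, caught, finally prints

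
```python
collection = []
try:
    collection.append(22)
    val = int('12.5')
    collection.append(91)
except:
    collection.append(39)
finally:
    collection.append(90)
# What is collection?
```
[22, 39, 90]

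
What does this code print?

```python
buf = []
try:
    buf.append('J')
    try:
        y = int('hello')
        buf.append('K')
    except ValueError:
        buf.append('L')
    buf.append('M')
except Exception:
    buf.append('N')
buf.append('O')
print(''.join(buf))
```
JLMO

Inner exception caught by inner handler, outer continues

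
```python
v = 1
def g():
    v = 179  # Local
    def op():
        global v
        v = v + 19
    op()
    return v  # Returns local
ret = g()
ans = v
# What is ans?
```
20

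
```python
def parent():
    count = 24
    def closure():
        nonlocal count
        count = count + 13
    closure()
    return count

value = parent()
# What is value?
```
37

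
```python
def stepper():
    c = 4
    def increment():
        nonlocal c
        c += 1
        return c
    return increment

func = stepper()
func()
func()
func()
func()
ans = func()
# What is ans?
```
9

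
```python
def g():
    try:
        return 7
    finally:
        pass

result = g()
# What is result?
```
7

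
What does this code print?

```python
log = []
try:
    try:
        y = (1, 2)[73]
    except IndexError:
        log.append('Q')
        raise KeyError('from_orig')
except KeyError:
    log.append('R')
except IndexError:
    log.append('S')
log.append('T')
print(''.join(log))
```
QRT

KeyError raised and caught, original IndexError not re-raised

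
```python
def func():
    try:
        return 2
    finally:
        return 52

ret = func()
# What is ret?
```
52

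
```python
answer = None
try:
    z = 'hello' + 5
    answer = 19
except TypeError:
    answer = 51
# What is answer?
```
51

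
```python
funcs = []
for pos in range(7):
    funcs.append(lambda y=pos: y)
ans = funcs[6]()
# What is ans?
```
6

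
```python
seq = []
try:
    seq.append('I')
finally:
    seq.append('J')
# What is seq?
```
['I', 'J']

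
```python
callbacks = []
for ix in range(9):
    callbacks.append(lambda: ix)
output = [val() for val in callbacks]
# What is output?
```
[8, 8, 8, 8, 8, 8, 8, 8, 8]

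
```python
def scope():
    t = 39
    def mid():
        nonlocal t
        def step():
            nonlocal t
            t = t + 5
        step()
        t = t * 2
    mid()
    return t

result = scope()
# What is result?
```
88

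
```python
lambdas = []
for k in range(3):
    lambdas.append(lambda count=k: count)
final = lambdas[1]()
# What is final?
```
1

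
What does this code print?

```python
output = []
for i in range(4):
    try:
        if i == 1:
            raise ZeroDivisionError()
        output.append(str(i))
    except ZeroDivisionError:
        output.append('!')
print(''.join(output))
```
0!23

Exception on i=1 caught, loop continues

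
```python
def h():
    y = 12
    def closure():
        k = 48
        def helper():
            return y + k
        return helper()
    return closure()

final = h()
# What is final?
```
60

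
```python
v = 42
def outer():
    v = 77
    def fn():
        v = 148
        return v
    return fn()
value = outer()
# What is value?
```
148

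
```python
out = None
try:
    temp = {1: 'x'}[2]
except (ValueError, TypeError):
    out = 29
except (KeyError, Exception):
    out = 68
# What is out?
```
68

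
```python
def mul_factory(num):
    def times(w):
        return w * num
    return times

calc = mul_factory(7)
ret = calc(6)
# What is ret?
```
42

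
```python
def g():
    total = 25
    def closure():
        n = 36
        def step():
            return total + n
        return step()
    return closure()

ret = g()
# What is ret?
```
61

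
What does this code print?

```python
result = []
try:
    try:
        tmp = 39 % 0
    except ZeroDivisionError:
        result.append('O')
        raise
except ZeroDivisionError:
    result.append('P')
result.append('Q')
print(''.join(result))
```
OPQ

raise without argument re-raises current exception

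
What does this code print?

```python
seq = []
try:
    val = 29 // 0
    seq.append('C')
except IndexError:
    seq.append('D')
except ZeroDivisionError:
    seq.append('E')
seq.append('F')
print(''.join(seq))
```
EF

ZeroDivisionError is caught by its specific handler, not IndexError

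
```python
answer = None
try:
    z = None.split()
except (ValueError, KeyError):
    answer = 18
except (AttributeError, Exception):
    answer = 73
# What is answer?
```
73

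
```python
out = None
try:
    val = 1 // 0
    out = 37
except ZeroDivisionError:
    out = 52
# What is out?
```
52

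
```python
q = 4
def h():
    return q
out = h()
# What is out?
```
4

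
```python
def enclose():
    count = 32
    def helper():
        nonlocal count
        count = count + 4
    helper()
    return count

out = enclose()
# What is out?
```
36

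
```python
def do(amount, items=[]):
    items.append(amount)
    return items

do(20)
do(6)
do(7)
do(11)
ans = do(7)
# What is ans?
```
[20, 6, 7, 11, 7]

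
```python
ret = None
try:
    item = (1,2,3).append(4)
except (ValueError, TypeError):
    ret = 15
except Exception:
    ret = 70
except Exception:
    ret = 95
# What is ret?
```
70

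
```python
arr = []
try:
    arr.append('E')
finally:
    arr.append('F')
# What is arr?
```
['E', 'F']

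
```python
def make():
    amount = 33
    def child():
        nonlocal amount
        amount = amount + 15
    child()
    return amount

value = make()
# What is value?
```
48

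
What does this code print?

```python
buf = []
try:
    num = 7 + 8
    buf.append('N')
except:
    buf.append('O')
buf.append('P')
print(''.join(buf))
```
NP

No exception, try block completes normally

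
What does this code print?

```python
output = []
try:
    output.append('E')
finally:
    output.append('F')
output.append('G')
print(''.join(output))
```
EFG

try/finally without except, no exception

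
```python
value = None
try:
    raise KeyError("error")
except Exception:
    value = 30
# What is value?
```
30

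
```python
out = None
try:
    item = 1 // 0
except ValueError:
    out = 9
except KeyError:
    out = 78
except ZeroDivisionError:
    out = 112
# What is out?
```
112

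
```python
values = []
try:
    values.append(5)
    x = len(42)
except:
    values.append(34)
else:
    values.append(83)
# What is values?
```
[5, 34]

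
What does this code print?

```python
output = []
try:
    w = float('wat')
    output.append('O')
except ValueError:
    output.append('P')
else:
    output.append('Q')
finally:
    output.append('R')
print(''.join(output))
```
PR

Exception: except runs, else skipped, finally runs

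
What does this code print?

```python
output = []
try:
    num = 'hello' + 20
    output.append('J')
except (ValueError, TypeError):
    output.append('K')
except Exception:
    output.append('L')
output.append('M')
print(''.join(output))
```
KM

TypeError matches tuple containing it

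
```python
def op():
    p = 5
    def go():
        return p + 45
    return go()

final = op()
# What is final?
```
50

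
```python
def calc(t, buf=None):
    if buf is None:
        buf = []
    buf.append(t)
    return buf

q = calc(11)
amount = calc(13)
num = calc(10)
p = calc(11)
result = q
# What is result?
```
[11]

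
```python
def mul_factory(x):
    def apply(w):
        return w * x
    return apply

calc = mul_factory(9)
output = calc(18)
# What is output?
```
162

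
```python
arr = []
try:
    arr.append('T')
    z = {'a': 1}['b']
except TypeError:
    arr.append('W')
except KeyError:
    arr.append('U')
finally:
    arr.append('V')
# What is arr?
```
['T', 'U', 'V']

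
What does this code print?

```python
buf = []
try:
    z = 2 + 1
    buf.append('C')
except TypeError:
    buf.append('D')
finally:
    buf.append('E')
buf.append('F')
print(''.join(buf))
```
CEF

finally runs after normal execution too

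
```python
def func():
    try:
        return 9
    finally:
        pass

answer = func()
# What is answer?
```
9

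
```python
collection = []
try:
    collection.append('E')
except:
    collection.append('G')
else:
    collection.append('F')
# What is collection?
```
['E', 'F']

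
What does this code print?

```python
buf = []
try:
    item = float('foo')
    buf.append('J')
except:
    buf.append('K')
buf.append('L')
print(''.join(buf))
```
KL

Exception raised in try, caught by bare except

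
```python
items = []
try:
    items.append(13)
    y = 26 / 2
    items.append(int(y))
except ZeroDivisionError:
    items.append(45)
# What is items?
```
[13, 13]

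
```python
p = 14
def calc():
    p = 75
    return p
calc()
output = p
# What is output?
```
14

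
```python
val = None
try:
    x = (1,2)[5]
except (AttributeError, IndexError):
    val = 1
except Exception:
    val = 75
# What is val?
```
1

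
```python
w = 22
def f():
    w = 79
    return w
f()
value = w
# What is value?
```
22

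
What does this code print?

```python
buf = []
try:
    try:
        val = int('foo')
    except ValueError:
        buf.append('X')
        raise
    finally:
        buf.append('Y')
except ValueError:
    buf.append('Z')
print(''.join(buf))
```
XYZ

finally runs before re-raised exception propagates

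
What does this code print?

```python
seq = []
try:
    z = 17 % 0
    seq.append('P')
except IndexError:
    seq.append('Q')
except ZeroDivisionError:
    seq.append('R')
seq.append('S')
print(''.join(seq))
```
RS

ZeroDivisionError is caught by its specific handler, not IndexError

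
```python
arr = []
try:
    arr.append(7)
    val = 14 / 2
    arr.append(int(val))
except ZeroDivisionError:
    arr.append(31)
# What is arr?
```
[7, 7]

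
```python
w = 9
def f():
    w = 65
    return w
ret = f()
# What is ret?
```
65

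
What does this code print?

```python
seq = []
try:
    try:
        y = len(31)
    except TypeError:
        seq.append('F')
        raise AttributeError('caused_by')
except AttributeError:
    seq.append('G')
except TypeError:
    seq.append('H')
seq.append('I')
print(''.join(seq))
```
FGI

AttributeError raised and caught, original TypeError not re-raised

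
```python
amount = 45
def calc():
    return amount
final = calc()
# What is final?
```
45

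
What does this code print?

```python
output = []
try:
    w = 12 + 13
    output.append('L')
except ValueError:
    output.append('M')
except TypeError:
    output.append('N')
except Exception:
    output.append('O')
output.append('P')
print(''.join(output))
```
LP

No exception, try block completes normally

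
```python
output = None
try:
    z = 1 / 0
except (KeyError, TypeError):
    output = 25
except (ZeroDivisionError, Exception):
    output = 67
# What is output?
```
67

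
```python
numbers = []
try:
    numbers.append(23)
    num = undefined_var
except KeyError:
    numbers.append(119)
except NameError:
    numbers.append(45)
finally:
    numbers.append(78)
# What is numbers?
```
[23, 45, 78]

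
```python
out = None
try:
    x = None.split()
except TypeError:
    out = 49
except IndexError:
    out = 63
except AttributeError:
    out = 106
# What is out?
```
106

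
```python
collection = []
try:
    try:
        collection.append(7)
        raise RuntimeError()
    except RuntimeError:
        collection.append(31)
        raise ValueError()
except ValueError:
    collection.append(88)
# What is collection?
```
[7, 31, 88]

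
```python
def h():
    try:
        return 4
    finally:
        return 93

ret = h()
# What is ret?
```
93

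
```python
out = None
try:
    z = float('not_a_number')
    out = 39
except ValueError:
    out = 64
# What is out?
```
64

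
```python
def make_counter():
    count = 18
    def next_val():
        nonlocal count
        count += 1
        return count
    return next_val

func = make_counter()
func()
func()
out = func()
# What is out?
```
21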